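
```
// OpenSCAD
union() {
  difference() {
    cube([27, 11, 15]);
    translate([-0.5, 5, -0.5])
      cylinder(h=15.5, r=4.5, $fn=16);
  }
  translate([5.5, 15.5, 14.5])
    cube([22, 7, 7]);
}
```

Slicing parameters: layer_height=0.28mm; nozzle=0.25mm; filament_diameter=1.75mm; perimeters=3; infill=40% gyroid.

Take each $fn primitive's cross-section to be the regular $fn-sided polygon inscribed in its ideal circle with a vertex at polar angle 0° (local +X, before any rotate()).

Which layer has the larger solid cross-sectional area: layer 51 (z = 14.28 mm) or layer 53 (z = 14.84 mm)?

layer 53 (z = 14.84 mm)

Layer 51 (z = 14.28): the cube is present — its section is the full 27×11 rectangle (area 297.00 mm²); the cylinder at (-0.5, 5): section is a regular 16-gon, circumradius r=4.5 (area = (16/2)·4.500²·sin(360°/16) = 61.99 mm²); Subtracting the remaining from the first: starting from the 27×11 cube (297.00 mm²), the r=4.5 cylinder at (-0.5, 5) partially overlaps it — only the 26.55 mm² overlap (of its 61.99 mm²) is removed, clipping the outline — area = 270.45 mm²; the cube at (5.5, 15.5) is not intersected at this z (z outside [14.5, 21.5]); Combining (union): only that combined region is present, so the union is just that shape — area = 270.45 mm². So its area = 270.45 mm². Layer 53 (z = 14.84): the cube (footprint 27×11) is included at this height (area 297.00 mm²); the r=4.5 cylinder at (-0.5, 5) gives a regular 16-gon of circumradius 4.5 (constant along its height) (area = (16/2)·4.500²·sin(360°/16) = 61.99 mm²); Subtracting the remaining from the first: starting from the 27×11 cube (297.00 mm²), the r=4.5 cylinder at (-0.5, 5) partially overlaps it — only the 26.55 mm² overlap (of its 61.99 mm²) is removed, clipping the outline — area = 270.45 mm²; the cube at (5.5, 15.5) (footprint 22×7) is included at this height (area 154.00 mm²); Merging all regions: the 2 present regions are separate (no shared area or edge), so areas and boundary lengths simply add and each stays a separate island — area = 424.45 mm². So its area = 424.45 mm². Layer 53 is larger (424.45 vs 270.45 mm²).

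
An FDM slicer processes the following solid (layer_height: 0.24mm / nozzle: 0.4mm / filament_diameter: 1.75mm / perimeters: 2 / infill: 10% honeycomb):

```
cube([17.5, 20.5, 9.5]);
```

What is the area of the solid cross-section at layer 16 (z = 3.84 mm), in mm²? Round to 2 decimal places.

At z = 3.84 mm: the 17.5×20.5 cube contributes its full rectangle (area 358.75 mm²). Overall, the cross-section is a single solid region. Net area = 358.75 mm².

358.75 mm²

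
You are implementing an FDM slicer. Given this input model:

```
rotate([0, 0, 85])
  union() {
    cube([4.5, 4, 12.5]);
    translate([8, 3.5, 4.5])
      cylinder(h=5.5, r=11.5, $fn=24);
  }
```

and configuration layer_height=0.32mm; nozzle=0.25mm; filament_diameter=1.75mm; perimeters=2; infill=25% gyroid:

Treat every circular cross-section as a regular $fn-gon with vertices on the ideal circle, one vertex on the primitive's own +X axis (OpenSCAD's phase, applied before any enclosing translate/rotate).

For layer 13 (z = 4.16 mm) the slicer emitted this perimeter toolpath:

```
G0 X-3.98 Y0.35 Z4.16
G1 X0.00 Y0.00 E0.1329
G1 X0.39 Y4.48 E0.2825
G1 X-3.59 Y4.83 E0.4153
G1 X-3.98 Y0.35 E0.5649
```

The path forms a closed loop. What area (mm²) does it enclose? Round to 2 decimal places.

Apply the shoelace formula to the sequence of (X, Y) vertices; enclosed area = 17.97 mm².

17.97 mm²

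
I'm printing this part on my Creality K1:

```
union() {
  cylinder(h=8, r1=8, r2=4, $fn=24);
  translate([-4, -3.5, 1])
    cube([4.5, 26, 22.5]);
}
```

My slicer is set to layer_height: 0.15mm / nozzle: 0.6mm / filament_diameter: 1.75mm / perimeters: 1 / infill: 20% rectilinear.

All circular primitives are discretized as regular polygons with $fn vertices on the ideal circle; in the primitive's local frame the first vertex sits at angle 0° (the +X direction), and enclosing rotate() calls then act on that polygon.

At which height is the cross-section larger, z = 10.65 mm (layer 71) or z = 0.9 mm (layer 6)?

Layer 71 (z = 10.65): the cone does not reach this height (z outside [0, 8]); the 4.5×26 cube at (-4, -3.5) contributes its full rectangle (area 117.00 mm²); Merging all regions: only the 4.5×26 cube at (-4, -3.5) is present, so the union is just that shape — area = 117.00 mm². So its area = 117.00 mm². Layer 6 (z = 0.9): the cone (r1=8→r2=4) has section circumradius 7.550 here — a regular 24-gon (area = (24/2)·7.550²·sin(360°/24) = 177.04 mm²); the cube at (-4, -3.5) does not reach this height (z outside [1, 23.5]); Merging all regions: only the cone is present, so the union is just that shape — area = 177.04 mm². So its area = 177.04 mm². Layer 6 is larger (177.04 vs 117.00 mm²).

layer 6 (z = 0.9 mm)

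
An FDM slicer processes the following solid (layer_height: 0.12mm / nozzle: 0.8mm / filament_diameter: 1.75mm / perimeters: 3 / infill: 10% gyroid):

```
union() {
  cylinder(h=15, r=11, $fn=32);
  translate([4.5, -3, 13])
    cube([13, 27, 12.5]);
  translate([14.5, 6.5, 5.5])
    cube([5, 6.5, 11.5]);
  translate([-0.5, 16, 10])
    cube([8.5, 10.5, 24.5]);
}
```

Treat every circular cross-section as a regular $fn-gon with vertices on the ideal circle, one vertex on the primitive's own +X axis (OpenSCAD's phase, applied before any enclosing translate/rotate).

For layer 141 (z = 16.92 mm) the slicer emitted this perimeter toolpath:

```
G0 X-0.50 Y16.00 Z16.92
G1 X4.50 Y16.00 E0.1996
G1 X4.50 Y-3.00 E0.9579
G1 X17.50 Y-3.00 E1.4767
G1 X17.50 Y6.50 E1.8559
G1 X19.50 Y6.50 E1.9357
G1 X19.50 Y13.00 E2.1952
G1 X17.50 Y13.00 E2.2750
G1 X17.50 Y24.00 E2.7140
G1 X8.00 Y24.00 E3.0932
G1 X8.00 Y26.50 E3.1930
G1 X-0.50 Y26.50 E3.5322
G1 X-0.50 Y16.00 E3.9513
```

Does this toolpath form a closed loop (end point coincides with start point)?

yes

Start point (G0): (-0.50, 16.00). End point (last G1): the path returns to the start — closed.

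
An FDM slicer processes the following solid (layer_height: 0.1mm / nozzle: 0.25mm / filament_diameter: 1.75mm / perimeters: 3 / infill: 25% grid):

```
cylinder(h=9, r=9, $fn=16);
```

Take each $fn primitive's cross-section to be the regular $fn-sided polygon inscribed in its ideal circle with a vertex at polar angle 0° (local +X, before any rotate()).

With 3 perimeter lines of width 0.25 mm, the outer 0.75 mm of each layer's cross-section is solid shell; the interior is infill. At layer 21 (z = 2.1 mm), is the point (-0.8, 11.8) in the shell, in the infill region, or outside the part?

At z = 2.1 mm: the r=9 cylinder gives a regular 16-gon of circumradius 9 (constant along its height). Overall, the cross-section is a single solid region. The nearest boundary edge runs (0.00, 9.00)→(-3.44, 8.31); distance from the point to it = 2.90 mm. The point is not inside any of the regions above, so it lies outside the cross-section (2.90 mm from the nearest boundary).

outside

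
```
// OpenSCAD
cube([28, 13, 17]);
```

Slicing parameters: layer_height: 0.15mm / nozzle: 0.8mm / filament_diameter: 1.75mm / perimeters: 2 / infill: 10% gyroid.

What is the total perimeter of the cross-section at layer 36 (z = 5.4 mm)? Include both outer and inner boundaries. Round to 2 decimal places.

At z = 5.4 mm: the cube (footprint 28×13) is included at this height (perimeter 82.00 mm). Overall, the cross-section is a single solid region. Total boundary length (outer) = 82.00 mm.

82.00 mm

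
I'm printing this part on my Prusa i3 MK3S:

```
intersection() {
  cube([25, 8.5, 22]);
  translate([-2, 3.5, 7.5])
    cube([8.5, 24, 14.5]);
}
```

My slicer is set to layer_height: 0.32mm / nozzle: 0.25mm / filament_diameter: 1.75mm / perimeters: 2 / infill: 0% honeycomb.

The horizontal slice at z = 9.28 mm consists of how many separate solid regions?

1

At z = 9.28 mm: the cube is present — its section is the full 25×8.5 rectangle; the cube at (-2, 3.5) is present — its section is the full 8.5×24 rectangle; After intersecting: the 8.5×24 cube at (-2, 3.5) partially overlaps the 25×8.5 cube; clipping to the common part keeps 32.50 mm² — 1 connected region. The result has 1 disconnected region.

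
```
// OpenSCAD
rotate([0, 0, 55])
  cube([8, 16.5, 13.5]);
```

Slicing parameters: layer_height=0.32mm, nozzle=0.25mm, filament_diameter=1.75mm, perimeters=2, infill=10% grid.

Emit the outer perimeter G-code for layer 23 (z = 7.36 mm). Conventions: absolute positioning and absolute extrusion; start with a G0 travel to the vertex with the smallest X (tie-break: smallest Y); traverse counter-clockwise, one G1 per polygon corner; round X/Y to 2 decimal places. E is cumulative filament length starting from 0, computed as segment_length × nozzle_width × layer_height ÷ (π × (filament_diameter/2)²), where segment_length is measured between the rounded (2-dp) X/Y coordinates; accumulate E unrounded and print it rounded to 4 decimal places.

At z = 7.36 mm: the cube is present — its section is the full 8×16.5 rectangle; (whole slice rotated 55° about Z — lengths, areas and connectivity unchanged). The outline is a single polygon with 4 vertices. Extrusion per mm of travel: 0.25 × 0.32 / (π × 0.875²) = 0.033260. Accumulating E over each segment gives final E = 1.6302.

G0 X-13.52 Y9.46 Z7.36
G1 X0.00 Y0.00 E0.5488
G1 X4.59 Y6.55 E0.8148
G1 X-8.93 Y16.02 E1.3639
G1 X-13.52 Y9.46 E1.6302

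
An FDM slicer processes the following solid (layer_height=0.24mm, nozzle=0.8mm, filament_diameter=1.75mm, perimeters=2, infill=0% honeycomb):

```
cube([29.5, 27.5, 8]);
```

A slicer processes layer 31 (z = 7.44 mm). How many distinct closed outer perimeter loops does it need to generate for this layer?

At z = 7.44 mm: the 29.5×27.5 cube contributes its full rectangle. The result has 1 disconnected region.

1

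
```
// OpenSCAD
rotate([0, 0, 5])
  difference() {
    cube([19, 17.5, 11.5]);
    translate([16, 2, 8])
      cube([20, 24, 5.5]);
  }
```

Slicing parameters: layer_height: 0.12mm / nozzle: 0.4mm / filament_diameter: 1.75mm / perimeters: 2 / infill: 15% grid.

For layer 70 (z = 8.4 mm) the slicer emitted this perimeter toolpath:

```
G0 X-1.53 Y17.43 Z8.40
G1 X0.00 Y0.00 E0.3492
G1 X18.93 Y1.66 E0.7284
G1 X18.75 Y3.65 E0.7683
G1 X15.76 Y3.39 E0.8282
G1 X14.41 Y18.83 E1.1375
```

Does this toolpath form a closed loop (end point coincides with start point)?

no

Start point (G0): (-1.53, 17.43). End point (last G1): the path does not return to the start — open.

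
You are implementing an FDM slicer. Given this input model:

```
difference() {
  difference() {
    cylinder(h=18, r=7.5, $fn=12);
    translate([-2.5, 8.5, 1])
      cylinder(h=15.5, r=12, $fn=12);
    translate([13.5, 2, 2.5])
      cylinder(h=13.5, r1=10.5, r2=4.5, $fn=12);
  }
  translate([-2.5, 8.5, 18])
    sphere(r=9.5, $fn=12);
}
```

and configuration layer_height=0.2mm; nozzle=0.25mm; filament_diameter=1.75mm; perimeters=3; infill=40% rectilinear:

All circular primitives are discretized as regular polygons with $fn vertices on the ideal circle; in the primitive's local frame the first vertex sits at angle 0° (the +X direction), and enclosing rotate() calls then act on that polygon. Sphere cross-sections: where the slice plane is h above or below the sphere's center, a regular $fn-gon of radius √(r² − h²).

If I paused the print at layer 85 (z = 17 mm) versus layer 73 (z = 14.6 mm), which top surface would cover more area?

layer 85 (z = 17 mm)

Layer 85 (z = 17): the r=7.5 cylinder gives a regular 12-gon of circumradius 7.5 (constant along its height) (area = (12/2)·7.500²·sin(360°/12) = 168.75 mm²); the cylinder at (-2.5, 8.5) does not reach this height (z outside [1, 16.5]); the cone at (13.5, 2) is not intersected at this z (z outside [2.5, 16]); After the difference (first − rest): none of the subtracted shapes is present at this height, so the r=7.5 cylinder is unchanged — area = 168.75 mm²; the r=9.5 sphere at (-2.5, 8.5) slices to a regular 12-gon of circumradius 9.447 (√(r²−h²) with h=1 from center) (area = (12/2)·9.447²·sin(360°/12) = 267.75 mm²); Taking the first minus the rest: starting from the result so far (168.75 mm²), the r=9.5 sphere at (-2.5, 8.5) partially overlaps it — only the 74.98 mm² overlap (of its 267.75 mm²) is removed, clipping the outline — area = 93.77 mm². So its area = 93.77 mm². Layer 73 (z = 14.6): the r=7.5 cylinder contributes a regular 12-gon of circumradius 7.5 (area = (12/2)·7.500²·sin(360°/12) = 168.75 mm²); the r=12 cylinder at (-2.5, 8.5) contributes a regular 12-gon of circumradius 12 (area = (12/2)·12.000²·sin(360°/12) = 432.00 mm²); the cone at (13.5, 2) (r1=10.5→r2=4.5) has section circumradius 5.122 here — a regular 12-gon (area = (12/2)·5.122²·sin(360°/12) = 78.71 mm²); Taking the first minus the rest: starting from the r=7.5 cylinder (168.75 mm²), the r=12 cylinder at (-2.5, 8.5) partially overlaps it — only the 114.07 mm² overlap (of its 432.00 mm²) is removed, clipping the outline; the cone at (13.5, 2) misses the remaining region (no effect) — area = 54.68 mm²; the sphere at (-2.5, 8.5): section is a regular 12-gon, circumradius = √(r²−h²) = √(9.5²−3.4²) = 8.871 (area = (12/2)·8.871²·sin(360°/12) = 236.07 mm²); After the difference (first − rest): starting from that combined region (54.68 mm²), the r=9.5 sphere at (-2.5, 8.5) misses the remaining region (no effect) — area = 54.68 mm². So its area = 54.68 mm². Layer 85 is larger (93.77 vs 54.68 mm²).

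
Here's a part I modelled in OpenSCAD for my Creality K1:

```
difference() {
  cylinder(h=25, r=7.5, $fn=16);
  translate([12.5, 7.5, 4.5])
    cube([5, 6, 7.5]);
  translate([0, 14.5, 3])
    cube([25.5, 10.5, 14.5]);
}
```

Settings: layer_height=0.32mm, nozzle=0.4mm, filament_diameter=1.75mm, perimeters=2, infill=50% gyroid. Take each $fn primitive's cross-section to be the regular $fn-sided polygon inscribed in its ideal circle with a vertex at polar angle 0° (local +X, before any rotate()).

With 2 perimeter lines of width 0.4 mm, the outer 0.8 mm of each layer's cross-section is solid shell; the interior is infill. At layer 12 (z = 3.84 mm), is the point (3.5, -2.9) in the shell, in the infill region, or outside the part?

infill

At z = 3.84 mm: the r=7.5 cylinder contributes a regular 16-gon of circumradius 7.5; the cube at (12.5, 7.5) is not intersected at this z (z outside [4.5, 12]); the 25.5×10.5 cube at (0, 14.5) contributes its full rectangle; After the difference (first − rest): starting from the r=7.5 cylinder, the 25.5×10.5 cube at (0, 14.5) misses the remaining region (no effect) — 1 connected region. Overall, the cross-section is a single solid region. The nearest boundary edge runs (6.93, -2.87)→(5.30, -5.30); distance from the point to it = 2.83 mm. The point is inside the cross-section and 2.83 mm from the nearest boundary — more than the 0.8 mm shell width (2 × 0.4), so it's in the infill interior.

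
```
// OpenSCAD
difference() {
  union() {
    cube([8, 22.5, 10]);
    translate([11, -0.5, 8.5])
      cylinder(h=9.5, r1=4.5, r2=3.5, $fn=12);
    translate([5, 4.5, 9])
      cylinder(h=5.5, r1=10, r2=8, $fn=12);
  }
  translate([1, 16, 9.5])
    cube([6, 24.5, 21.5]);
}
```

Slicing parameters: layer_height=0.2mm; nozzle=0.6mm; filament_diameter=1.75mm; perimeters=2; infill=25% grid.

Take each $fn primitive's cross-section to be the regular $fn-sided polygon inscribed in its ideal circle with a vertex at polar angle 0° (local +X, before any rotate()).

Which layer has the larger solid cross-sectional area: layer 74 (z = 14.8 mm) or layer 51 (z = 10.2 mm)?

layer 51 (z = 10.2 mm)

Layer 74 (z = 14.8): the cube does not reach this height (z outside [0, 10]); the cone at (11, -0.5): at t=0.663 of its height the radius interpolates to r₁+(r₂−r₁)t = 3.837, giving a regular 12-gon of that circumradius (area = (12/2)·3.837²·sin(360°/12) = 44.16 mm²); the cone at (5, 4.5) is absent (z outside [9, 14.5]); Merging all regions: only the cone at (11, -0.5) is present, so the union is just that shape — area = 44.16 mm²; the cube at (1, 16) is present — its section is the full 6×24.5 rectangle (area 147.00 mm²); Subtracting the remaining from the first: starting from the result so far (44.16 mm²), the 6×24.5 cube at (1, 16) misses the remaining region (no effect) — area = 44.16 mm². So its area = 44.16 mm². Layer 51 (z = 10.2): the cube is not intersected at this z (z outside [0, 10]); the cone at (11, -0.5) contributes a regular 12-gon of circumradius 4.321 (interpolated between r1=4.5 and r2=3.5 at t=0.179) (area = (12/2)·4.321²·sin(360°/12) = 56.01 mm²); the cone at (5, 4.5) contributes a regular 12-gon of circumradius 9.564 (interpolated between r1=10 and r2=8 at t=0.218) (area = (12/2)·9.564²·sin(360°/12) = 274.39 mm²); Combining (union): the regions partially overlap — summed areas 330.40 mm² minus the doubly-counted overlap 38.24 mm² gives 292.17 mm² — area = 292.17 mm²; the cube at (1, 16) (footprint 6×24.5) is included at this height (area 147.00 mm²); Taking the first minus the rest: starting from that combined region (292.17 mm²), the 6×24.5 cube at (1, 16) misses the remaining region (no effect) — area = 292.17 mm². So its area = 292.17 mm². Layer 51 is larger (292.17 vs 44.16 mm²).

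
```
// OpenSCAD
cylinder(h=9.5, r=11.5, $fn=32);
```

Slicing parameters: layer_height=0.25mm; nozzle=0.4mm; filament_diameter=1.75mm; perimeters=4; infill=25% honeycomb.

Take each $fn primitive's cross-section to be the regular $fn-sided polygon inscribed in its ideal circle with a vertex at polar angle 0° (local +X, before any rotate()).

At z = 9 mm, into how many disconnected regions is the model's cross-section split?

1

At z = 9 mm: the r=11.5 cylinder gives a regular 32-gon of circumradius 11.5 (constant along its height). The result has 1 disconnected region.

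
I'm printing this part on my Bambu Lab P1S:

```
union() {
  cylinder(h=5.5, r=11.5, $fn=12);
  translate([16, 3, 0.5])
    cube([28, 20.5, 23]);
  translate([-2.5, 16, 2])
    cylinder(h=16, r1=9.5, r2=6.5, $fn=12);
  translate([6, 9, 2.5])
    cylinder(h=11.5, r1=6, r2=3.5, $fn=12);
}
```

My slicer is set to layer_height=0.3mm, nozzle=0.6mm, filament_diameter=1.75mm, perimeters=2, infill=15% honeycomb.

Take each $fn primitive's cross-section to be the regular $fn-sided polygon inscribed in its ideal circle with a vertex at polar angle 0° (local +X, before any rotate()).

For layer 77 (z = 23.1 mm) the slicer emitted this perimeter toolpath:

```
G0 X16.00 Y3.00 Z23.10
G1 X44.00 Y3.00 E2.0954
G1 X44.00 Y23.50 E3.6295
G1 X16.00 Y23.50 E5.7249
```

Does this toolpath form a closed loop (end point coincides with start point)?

no

Start point (G0): (16.00, 3.00). End point (last G1): the path does not return to the start — open.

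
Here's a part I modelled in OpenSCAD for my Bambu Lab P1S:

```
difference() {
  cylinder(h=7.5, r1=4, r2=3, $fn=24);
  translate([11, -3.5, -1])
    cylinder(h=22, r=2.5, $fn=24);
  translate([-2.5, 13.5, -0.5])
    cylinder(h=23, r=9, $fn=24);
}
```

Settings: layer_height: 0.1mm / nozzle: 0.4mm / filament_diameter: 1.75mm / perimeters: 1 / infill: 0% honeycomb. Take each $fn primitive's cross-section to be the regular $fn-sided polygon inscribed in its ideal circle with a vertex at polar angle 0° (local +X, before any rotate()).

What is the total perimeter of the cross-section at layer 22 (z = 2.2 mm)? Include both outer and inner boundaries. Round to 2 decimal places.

23.22 mm

At z = 2.2 mm: the cone contributes a regular 24-gon of circumradius 3.707 (interpolated between r1=4 and r2=3 at t=0.293) (perimeter = 2·24·3.707·sin(180°/24) = 23.22 mm); the r=2.5 cylinder at (11, -3.5) contributes a regular 24-gon of circumradius 2.5 (perimeter = 2·24·2.500·sin(180°/24) = 15.66 mm); the r=9 cylinder at (-2.5, 13.5) contributes a regular 24-gon of circumradius 9 (perimeter = 2·24·9.000·sin(180°/24) = 56.39 mm); Subtracting the remaining from the first: starting from the cone, the r=2.5 cylinder at (11, -3.5) misses the remaining region (no effect); the r=9 cylinder at (-2.5, 13.5) misses the remaining region (no effect) — boundary = 23.22 mm. Overall, the cross-section is a single solid region. Total boundary length (outer) = 23.22 mm.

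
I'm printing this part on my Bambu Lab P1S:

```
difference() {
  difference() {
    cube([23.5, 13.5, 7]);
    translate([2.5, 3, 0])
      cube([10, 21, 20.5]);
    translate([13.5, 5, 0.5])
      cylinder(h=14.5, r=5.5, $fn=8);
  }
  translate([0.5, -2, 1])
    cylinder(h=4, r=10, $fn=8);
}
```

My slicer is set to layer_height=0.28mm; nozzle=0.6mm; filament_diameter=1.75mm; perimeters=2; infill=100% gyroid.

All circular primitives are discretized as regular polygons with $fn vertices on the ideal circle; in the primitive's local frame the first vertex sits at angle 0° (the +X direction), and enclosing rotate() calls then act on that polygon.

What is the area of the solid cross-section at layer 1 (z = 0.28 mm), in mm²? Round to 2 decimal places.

212.25 mm²

At z = 0.28 mm: the cube is present — its section is the full 23.5×13.5 rectangle (area 317.25 mm²); the cube at (2.5, 3) (footprint 10×21) is included at this height (area 210.00 mm²); the cylinder at (13.5, 5) is absent (z outside [0.5, 15]); Subtracting the remaining from the first: starting from the 23.5×13.5 cube (317.25 mm²), the 10×21 cube at (2.5, 3) partially overlaps it — only the 105.00 mm² overlap (of its 210.00 mm²) is removed, clipping the outline — area = 212.25 mm²; the cylinder at (0.5, -2) is not intersected at this z (z outside [1, 5]); Subtracting the remaining from the first: none of the subtracted shapes is present at this height, so the result so far is unchanged — area = 212.25 mm². Overall, the cross-section is a single solid region. Net area = 212.25 mm².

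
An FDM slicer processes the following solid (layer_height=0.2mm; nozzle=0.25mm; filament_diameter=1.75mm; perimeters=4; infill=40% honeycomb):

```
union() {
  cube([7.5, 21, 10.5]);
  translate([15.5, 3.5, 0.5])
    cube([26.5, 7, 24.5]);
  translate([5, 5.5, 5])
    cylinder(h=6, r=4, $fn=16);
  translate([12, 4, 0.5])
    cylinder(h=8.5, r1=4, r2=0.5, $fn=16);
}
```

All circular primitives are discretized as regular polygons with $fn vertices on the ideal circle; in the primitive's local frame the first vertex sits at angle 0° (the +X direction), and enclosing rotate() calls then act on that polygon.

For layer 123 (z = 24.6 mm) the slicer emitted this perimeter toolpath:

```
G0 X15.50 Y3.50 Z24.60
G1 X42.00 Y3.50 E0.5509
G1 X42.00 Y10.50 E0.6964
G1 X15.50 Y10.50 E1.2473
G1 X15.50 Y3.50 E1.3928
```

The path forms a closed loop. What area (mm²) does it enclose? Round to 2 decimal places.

185.50 mm²

Apply the shoelace formula to the sequence of (X, Y) vertices; enclosed area = 185.50 mm².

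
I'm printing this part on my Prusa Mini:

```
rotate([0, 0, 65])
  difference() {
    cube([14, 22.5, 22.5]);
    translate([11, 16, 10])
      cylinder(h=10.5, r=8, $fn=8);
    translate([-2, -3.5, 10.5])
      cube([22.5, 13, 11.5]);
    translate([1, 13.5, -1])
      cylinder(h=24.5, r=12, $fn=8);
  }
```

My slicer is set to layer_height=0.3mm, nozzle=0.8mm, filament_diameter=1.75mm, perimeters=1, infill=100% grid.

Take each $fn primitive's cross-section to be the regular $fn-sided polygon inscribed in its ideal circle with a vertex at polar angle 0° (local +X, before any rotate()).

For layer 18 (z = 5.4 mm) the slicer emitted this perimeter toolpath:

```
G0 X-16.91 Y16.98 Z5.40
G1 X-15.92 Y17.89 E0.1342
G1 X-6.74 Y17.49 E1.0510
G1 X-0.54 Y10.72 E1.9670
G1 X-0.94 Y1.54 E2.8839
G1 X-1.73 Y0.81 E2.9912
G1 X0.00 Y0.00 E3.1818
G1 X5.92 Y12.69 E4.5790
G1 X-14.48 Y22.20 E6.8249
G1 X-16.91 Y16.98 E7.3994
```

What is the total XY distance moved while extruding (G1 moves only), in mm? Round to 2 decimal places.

74.16 mm

Sum the Euclidean lengths of each G1 segment: total = 74.16 mm.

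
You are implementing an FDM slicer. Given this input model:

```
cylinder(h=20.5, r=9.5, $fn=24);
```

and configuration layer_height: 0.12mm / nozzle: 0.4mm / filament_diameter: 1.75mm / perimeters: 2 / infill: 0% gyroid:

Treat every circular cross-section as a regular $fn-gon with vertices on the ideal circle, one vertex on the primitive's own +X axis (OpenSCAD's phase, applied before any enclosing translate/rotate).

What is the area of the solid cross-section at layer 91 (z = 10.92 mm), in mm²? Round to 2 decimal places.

At z = 10.92 mm: the cylinder: section is a regular 24-gon, circumradius r=9.5 (area = (24/2)·9.500²·sin(360°/24) = 280.30 mm²). Overall, the cross-section is a single solid region. Net area = 280.30 mm².

280.30 mm²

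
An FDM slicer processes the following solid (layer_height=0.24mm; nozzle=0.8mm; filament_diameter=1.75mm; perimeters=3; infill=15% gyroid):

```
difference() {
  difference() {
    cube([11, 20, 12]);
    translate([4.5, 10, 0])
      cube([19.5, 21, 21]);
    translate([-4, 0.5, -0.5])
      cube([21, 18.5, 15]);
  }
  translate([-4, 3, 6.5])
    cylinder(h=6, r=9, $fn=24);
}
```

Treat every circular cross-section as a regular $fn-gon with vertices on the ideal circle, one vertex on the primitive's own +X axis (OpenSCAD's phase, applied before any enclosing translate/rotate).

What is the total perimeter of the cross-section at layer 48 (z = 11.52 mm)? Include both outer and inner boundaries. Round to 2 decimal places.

25.00 mm

At z = 11.52 mm: the 11×20 cube contributes its full rectangle (perimeter 62.00 mm); the cube at (4.5, 10) (footprint 19.5×21) is included at this height (perimeter 81.00 mm); the cube at (-4, 0.5) (footprint 21×18.5) is included at this height (perimeter 79.00 mm); After the difference (first − rest): starting from the 11×20 cube, the 19.5×21 cube at (4.5, 10) partially overlaps it — only the 65.00 mm² overlap (of its 409.50 mm²) is removed, clipping the outline; the 21×18.5 cube at (-4, 0.5) partially overlaps it — only the 145.00 mm² overlap (of its 388.50 mm²) is removed, clipping the outline — boundary = 34.00 mm; the cylinder at (-4, 3): section is a regular 24-gon, circumradius r=9 (perimeter = 2·24·9.000·sin(180°/24) = 56.39 mm); Subtracting the remaining from the first: starting from the result so far, the r=9 cylinder at (-4, 3) partially overlaps it — only the 2.26 mm² overlap (of its 251.57 mm²) is removed, clipping the outline — boundary = 25.00 mm. Overall, the cross-section has 2 separate islands. Total boundary length (outer) = 25.00 mm.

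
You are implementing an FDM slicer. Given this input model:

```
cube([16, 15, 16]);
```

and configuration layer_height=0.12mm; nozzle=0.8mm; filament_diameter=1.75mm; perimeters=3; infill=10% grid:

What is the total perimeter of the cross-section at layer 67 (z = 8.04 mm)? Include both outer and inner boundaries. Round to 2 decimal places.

62.00 mm

At z = 8.04 mm: the cube (footprint 16×15) is included at this height (perimeter 62.00 mm). Overall, the cross-section is a single solid region. Total boundary length (outer) = 62.00 mm.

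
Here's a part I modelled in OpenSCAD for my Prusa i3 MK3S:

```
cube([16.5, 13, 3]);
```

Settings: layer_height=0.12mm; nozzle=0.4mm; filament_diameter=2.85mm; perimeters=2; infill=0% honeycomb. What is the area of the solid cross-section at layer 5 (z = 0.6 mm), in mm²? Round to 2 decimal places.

214.50 mm²

At z = 0.6 mm: the cube is present — its section is the full 16.5×13 rectangle (area 214.50 mm²). Overall, the cross-section is a single solid region. Net area = 214.50 mm².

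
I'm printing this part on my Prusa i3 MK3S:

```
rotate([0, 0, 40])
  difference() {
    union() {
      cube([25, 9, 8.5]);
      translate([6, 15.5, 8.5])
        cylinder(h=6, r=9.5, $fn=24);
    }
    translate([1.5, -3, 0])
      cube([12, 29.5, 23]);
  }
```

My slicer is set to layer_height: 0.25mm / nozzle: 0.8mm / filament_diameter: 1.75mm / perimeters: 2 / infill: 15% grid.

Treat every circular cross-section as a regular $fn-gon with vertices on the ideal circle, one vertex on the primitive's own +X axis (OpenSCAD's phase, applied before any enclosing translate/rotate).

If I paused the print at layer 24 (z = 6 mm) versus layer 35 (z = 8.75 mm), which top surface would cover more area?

Layer 24 (z = 6): the cube (footprint 25×9) is included at this height (area 225.00 mm²); the cylinder at (6, 15.5) does not reach this height (z outside [8.5, 14.5]); Combining (union): only the 25×9 cube is present, so the union is just that shape — area = 225.00 mm²; the cube at (1.5, -3) is present — its section is the full 12×29.5 rectangle (area 354.00 mm²); After the difference (first − rest): starting from that combined region (225.00 mm²), the 12×29.5 cube at (1.5, -3) partially overlaps it — only the 108.00 mm² overlap (of its 354.00 mm²) is removed, clipping the outline — area = 117.00 mm²; (whole slice rotated 40° about Z — lengths, areas and connectivity unchanged). So its area = 117.00 mm². Layer 35 (z = 8.75): the cube is absent (z outside [0, 8.5]); the cylinder at (6, 15.5): section is a regular 24-gon, circumradius r=9.5 (area = (24/2)·9.500²·sin(360°/24) = 280.30 mm²); Merging all regions: only the r=9.5 cylinder at (6, 15.5) is present, so the union is just that shape — area = 280.30 mm²; the 12×29.5 cube at (1.5, -3) contributes its full rectangle (area 354.00 mm²); Subtracting the remaining from the first: starting from that combined region (280.30 mm²), the 12×29.5 cube at (1.5, -3) partially overlaps it — only the 206.57 mm² overlap (of its 354.00 mm²) is removed, clipping the outline — area = 73.73 mm²; (whole slice rotated 40° about Z — lengths, areas and connectivity unchanged). So its area = 73.73 mm². Layer 24 is larger (117.00 vs 73.73 mm²).

layer 24 (z = 6 mm)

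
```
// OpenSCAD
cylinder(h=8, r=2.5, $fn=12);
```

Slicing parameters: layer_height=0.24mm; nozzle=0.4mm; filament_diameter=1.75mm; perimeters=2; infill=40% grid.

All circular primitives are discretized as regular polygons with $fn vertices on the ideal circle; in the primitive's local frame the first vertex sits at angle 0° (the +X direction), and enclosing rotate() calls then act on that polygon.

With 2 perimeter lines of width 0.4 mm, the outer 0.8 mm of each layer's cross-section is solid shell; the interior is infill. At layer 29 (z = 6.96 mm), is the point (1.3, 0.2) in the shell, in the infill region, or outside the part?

At z = 6.96 mm: the cylinder: section is a regular 12-gon, circumradius r=2.5. Overall, the cross-section is a single solid region. The nearest boundary edge runs (2.50, 0.00)→(2.17, 1.25); distance from the point to it = 1.11 mm. The point is inside the cross-section and 1.11 mm from the nearest boundary — more than the 0.8 mm shell width (2 × 0.4), so it's in the infill interior.

infill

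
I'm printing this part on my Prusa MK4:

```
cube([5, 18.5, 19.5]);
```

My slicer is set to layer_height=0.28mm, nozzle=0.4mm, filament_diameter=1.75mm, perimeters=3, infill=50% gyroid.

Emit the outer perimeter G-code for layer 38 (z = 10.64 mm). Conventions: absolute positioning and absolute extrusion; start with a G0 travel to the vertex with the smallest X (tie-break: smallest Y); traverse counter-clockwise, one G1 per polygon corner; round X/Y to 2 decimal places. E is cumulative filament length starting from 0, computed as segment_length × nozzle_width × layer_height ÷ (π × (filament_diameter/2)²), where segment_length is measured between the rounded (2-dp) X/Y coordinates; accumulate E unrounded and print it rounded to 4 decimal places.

At z = 10.64 mm: the cube (footprint 5×18.5) is included at this height. The outline is a single polygon with 4 vertices. Extrusion per mm of travel: 0.4 × 0.28 / (π × 0.875²) = 0.046564. Accumulating E over each segment gives final E = 2.1885.

G0 X0.00 Y0.00 Z10.64
G1 X5.00 Y0.00 E0.2328
G1 X5.00 Y18.50 E1.0943
G1 X0.00 Y18.50 E1.3271
G1 X0.00 Y0.00 E2.1885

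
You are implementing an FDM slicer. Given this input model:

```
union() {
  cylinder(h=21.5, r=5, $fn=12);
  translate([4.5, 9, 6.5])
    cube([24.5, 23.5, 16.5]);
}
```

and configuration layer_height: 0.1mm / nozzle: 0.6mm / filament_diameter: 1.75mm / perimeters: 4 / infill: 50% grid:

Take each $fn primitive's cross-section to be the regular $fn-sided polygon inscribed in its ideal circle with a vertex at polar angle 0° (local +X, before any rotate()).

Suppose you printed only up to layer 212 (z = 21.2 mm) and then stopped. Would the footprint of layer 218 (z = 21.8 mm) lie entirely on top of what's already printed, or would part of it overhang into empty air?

Compare the two slices. At z = 21.2: the cylinder: section is a regular 12-gon, circumradius r=5 (area = (12/2)·5.000²·sin(360°/12) = 75.00 mm²); the cube at (4.5, 9) is present — its section is the full 24.5×23.5 rectangle (area 575.75 mm²); Combining (union): the 2 present regions are separate (no shared area or edge), so areas and boundary lengths simply add and each stays a separate island — area = 650.75 mm². At z = 21.8: the cylinder is not intersected at this z (z outside [0, 21.5]); the cube at (4.5, 9) is present — its section is the full 24.5×23.5 rectangle (area 575.75 mm²); Taking the union: only the 24.5×23.5 cube at (4.5, 9) is present, so the union is just that shape — area = 575.75 mm². Checking containment: the cross-section at z = 21.8 is a subset of the cross-section at z = 21.2.

entirely on top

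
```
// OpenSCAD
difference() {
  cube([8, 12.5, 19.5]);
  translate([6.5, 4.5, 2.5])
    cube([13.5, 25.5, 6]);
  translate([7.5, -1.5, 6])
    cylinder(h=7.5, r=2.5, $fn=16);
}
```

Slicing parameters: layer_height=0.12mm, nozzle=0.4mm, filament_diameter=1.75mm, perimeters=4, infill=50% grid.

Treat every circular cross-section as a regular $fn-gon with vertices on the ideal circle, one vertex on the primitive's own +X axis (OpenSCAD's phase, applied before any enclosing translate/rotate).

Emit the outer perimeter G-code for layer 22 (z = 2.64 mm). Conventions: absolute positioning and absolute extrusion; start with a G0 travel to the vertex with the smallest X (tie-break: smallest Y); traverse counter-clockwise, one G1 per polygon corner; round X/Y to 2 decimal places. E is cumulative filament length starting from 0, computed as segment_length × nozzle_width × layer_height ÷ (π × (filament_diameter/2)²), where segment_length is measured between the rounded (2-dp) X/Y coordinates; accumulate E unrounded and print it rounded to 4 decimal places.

At z = 2.64 mm: the 8×12.5 cube contributes its full rectangle; the cube at (6.5, 4.5) is present — its section is the full 13.5×25.5 rectangle; the cylinder at (7.5, -1.5) does not reach this height (z outside [6, 13.5]); After the difference (first − rest): starting from the 8×12.5 cube, the 13.5×25.5 cube at (6.5, 4.5) partially overlaps it — only the 12.00 mm² overlap (of its 344.25 mm²) is removed, clipping the outline — 1 connected region. The outline is a single polygon with 6 vertices. Extrusion per mm of travel: 0.4 × 0.12 / (π × 0.875²) = 0.019956. Accumulating E over each segment gives final E = 0.8182.

G0 X0.00 Y0.00 Z2.64
G1 X8.00 Y0.00 E0.1596
G1 X8.00 Y4.50 E0.2495
G1 X6.50 Y4.50 E0.2794
G1 X6.50 Y12.50 E0.4390
G1 X0.00 Y12.50 E0.5687
G1 X0.00 Y0.00 E0.8182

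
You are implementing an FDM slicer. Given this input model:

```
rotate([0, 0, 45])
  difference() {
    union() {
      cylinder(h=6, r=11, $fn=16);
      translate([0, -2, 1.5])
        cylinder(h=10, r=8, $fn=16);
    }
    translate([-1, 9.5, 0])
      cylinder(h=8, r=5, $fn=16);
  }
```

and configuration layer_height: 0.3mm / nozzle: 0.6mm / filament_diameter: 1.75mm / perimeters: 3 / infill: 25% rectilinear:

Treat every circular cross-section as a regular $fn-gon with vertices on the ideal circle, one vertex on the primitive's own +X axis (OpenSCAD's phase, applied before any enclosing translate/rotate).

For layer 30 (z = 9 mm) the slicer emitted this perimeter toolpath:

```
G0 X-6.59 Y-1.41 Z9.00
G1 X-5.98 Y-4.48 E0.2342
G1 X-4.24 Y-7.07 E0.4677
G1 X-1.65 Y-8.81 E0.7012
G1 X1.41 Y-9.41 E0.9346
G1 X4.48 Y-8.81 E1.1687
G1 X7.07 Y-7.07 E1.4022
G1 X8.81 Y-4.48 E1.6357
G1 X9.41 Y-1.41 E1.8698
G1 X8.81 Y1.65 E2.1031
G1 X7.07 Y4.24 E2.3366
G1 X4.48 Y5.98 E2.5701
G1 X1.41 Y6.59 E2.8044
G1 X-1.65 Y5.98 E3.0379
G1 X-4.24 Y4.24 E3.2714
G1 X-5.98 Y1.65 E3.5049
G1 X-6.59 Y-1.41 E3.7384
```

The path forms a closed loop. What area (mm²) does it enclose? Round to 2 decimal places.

Apply the shoelace formula to the sequence of (X, Y) vertices; enclosed area = 196.02 mm².

196.02 mm²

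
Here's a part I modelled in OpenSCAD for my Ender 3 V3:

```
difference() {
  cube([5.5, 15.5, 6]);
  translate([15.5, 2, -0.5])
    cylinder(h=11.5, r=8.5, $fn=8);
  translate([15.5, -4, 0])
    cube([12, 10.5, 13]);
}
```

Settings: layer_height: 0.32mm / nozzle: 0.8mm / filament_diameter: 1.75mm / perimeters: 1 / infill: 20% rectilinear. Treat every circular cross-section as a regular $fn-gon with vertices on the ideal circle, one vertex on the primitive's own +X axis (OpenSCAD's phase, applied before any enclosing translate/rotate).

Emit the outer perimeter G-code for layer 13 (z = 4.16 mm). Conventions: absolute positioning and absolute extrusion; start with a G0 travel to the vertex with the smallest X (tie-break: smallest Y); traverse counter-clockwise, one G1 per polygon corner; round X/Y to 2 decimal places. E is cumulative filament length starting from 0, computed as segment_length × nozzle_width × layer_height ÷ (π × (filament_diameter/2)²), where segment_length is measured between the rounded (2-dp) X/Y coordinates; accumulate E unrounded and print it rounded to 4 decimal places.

G0 X0.00 Y0.00 Z4.16
G1 X5.50 Y0.00 E0.5854
G1 X5.50 Y15.50 E2.2351
G1 X0.00 Y15.50 E2.8205
G1 X0.00 Y0.00 E4.4702

At z = 4.16 mm: the cube (footprint 5.5×15.5) is included at this height; the r=8.5 cylinder at (15.5, 2) contributes a regular 8-gon of circumradius 8.5; the 12×10.5 cube at (15.5, -4) contributes its full rectangle; Taking the first minus the rest: starting from the 5.5×15.5 cube, the r=8.5 cylinder at (15.5, 2) misses the remaining region (no effect); the 12×10.5 cube at (15.5, -4) misses the remaining region (no effect) — 1 connected region. The outline is a single polygon with 4 vertices. Extrusion per mm of travel: 0.8 × 0.32 / (π × 0.875²) = 0.106432. Accumulating E over each segment gives final E = 4.4702.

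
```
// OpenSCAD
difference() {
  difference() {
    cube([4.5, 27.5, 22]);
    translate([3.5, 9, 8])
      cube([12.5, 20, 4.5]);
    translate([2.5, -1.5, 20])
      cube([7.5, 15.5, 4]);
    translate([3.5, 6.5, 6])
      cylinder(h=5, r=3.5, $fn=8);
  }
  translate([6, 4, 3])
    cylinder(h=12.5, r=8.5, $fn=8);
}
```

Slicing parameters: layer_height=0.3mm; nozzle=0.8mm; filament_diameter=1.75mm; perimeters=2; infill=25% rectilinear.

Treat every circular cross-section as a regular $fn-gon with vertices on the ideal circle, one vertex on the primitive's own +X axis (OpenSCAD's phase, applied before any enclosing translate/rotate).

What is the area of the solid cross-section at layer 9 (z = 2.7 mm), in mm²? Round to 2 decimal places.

At z = 2.7 mm: the cube is present — its section is the full 4.5×27.5 rectangle (area 123.75 mm²); the cube at (3.5, 9) is not intersected at this z (z outside [8, 12.5]); the cube at (2.5, -1.5) is absent (z outside [20, 24]); the cylinder at (3.5, 6.5) is not intersected at this z (z outside [6, 11]); After the difference (first − rest): none of the subtracted shapes is present at this height, so the 4.5×27.5 cube is unchanged — area = 123.75 mm²; the cylinder at (6, 4) is not intersected at this z (z outside [3, 15.5]); After the difference (first − rest): none of the subtracted shapes is present at this height, so that combined region is unchanged — area = 123.75 mm². Overall, the cross-section is a single solid region. Net area = 123.75 mm².

123.75 mm²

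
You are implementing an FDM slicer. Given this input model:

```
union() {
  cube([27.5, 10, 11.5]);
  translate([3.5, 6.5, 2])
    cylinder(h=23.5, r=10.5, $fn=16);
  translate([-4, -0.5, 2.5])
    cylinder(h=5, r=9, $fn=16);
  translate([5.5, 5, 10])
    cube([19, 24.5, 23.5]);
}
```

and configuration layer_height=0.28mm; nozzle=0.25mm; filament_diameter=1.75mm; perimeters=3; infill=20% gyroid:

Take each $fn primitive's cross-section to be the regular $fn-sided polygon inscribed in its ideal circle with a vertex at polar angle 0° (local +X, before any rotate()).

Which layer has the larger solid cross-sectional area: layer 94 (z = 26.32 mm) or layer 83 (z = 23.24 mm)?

layer 83 (z = 23.24 mm)

Layer 94 (z = 26.32): the cube does not reach this height (z outside [0, 11.5]); the cylinder at (3.5, 6.5) is not intersected at this z (z outside [2, 25.5]); the cylinder at (-4, -0.5) does not reach this height (z outside [2.5, 7.5]); the cube at (5.5, 5) (footprint 19×24.5) is included at this height (area 465.50 mm²); Combining (union): only the 19×24.5 cube at (5.5, 5) is present, so the union is just that shape — area = 465.50 mm². So its area = 465.50 mm². Layer 83 (z = 23.24): the cube is absent (z outside [0, 11.5]); the cylinder at (3.5, 6.5): section is a regular 16-gon, circumradius r=10.5 (area = (16/2)·10.500²·sin(360°/16) = 337.53 mm²); the cylinder at (-4, -0.5) is not intersected at this z (z outside [2.5, 7.5]); the cube at (5.5, 5) is present — its section is the full 19×24.5 rectangle (area 465.50 mm²); Taking the union: the regions partially overlap — summed areas 803.03 mm² minus the doubly-counted overlap 76.31 mm² gives 726.72 mm² — area = 726.72 mm². So its area = 726.72 mm². Layer 83 is larger (726.72 vs 465.50 mm²).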